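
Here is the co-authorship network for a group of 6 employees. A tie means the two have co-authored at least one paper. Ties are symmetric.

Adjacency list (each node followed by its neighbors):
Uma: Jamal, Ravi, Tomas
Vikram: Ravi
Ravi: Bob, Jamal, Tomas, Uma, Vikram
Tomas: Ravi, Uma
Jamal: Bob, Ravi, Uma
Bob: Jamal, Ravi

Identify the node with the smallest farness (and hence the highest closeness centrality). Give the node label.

Ravi

Farness (sum of distances to all others) for each node — Bob:8, Jamal:7, Ravi:5, Tomas:8, Uma:7, Vikram:9.
The smallest farness is 5, for Ravi, so Ravi has the highest closeness.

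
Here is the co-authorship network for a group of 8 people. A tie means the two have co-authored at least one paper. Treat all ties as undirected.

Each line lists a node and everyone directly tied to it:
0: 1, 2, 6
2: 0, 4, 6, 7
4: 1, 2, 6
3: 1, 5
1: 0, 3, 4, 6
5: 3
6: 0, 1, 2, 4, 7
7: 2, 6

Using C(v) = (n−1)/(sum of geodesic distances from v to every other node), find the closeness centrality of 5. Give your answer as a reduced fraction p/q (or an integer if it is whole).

7/20

Distances from 5: 0:3, 1:2, 2:4, 3:1, 4:3, 6:3, 7:4. Sum = 20.
n = 8, so closeness = 7/20.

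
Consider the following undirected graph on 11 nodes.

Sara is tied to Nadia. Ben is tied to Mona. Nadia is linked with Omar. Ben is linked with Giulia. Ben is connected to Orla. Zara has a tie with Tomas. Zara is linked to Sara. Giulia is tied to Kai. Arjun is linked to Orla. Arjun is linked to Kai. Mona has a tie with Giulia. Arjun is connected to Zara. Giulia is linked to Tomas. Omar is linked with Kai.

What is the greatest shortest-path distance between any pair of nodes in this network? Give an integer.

Eccentricity of each node (its greatest distance to any other): Arjun:3, Ben:4, Giulia:3, Kai:3, Mona:4, Nadia:4, Omar:3, Orla:4, Sara:4, Tomas:3, Zara:3.
The maximum eccentricity is 4, realized for instance by the pair Mona–Nadia via Mona – Giulia – Kai – Omar – Nadia. So the diameter is 4.

4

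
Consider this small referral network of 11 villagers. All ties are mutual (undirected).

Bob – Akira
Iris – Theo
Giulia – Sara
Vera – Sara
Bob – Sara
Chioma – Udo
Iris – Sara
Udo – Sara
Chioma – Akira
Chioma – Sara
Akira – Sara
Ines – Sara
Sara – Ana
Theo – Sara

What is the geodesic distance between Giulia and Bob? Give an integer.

One shortest route is Giulia – Sara – Bob, which uses 2 edges, and Giulia and Bob are not directly tied, so nothing shorter exists. So d(Giulia,Bob) = 2.

2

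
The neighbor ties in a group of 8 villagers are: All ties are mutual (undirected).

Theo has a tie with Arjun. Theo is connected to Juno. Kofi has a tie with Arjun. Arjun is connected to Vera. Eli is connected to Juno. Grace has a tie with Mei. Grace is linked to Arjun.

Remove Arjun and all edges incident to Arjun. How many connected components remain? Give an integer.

4

Without Arjun, the remaining ties split the others into: {Eli, Juno, Theo}; {Grace, Mei}; {Vera}; {Kofi}.
That's 4 separate components.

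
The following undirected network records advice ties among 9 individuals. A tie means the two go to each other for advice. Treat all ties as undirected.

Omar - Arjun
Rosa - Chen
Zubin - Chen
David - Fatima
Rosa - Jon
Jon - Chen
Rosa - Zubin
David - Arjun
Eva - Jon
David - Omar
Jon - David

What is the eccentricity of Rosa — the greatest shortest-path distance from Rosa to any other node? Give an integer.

3

Distances from Rosa: Arjun:3, Chen:1, David:2, Eva:2, Fatima:3, Jon:1, Omar:3, Zubin:1.
The largest is 3 (to Arjun, Omar, and Fatima), so the eccentricity of Rosa is 3.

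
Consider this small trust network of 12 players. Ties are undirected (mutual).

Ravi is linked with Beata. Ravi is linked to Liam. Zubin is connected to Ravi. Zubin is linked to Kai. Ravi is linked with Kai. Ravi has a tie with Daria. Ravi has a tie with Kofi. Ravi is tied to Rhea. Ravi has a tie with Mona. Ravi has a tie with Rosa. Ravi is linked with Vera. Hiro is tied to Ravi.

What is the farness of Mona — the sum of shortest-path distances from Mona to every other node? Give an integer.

Distances from Mona: Beata:2, Daria:2, Hiro:2, Kai:2, Kofi:2, Liam:2, Ravi:1, Rhea:2, Rosa:2, Vera:2, Zubin:2.
Sum = 2 + 2 + 2 + 2 + 2 + 2 + 1 + 2 + 2 + 2 + 2 = 21.

21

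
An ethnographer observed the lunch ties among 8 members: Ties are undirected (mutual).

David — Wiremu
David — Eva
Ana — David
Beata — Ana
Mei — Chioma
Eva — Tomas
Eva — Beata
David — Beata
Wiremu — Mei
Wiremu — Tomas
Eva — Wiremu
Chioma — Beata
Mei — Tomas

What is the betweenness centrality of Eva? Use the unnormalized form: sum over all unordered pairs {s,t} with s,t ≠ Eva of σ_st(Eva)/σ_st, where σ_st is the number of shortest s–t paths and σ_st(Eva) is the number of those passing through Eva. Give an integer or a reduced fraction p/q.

Pairs whose geodesics pass through Eva — Ana–Tomas: 2/3; Wiremu–Beata: 1/2; Beata–Tomas: 1; Tomas–David: 1/2.
All other pairs contribute 0.
Summing the contributions gives betweenness(Eva) = 8/3.

8/3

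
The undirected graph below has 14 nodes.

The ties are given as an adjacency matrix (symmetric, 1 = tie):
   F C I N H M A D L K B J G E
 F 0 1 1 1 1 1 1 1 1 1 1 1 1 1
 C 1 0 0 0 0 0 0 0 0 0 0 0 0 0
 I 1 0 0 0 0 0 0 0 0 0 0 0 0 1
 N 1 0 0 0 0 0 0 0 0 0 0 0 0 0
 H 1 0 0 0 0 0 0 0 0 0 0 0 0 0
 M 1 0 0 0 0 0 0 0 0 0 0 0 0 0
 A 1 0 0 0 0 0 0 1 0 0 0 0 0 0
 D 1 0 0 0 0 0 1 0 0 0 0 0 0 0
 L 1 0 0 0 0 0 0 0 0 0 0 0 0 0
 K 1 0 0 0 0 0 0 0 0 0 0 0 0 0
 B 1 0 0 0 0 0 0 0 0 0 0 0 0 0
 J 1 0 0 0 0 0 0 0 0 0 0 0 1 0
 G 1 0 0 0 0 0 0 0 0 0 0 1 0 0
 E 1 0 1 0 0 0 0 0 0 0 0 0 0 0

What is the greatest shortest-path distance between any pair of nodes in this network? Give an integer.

Eccentricity of each node (its greatest distance to any other): A:2, B:2, C:2, D:2, E:2, F:1, G:2, H:2, I:2, J:2, K:2, L:2, M:2, N:2.
The maximum eccentricity is 2, realized for instance by the pair C–I via C – F – I. So the diameter is 2.

2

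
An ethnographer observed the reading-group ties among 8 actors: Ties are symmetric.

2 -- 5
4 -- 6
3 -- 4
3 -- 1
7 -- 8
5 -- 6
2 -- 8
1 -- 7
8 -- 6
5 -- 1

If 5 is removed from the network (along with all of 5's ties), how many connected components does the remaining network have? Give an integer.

1

5's neighbors (1, 2, and 6) remain reachable from one another through other ties, so the rest of the network stays in one piece.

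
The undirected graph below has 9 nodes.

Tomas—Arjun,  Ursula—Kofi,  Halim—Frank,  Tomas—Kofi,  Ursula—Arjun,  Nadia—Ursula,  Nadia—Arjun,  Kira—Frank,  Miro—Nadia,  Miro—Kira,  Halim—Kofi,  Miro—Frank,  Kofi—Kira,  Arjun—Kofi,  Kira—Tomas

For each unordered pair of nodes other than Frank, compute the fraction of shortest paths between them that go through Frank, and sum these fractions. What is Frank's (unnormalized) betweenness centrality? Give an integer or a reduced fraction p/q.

Pairs whose geodesics pass through Frank — Kira–Halim: 1/2; Miro–Halim: 1; Halim–Nadia: 1/3.
All other pairs contribute 0.
Summing the contributions gives betweenness(Frank) = 11/6.

11/6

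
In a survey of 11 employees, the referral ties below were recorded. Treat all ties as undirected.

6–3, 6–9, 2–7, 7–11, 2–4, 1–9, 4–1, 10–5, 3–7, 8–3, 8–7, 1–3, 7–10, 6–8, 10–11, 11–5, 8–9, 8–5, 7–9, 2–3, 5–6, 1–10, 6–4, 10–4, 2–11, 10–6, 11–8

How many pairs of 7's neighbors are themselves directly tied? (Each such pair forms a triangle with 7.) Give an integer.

6

7's neighbors: 2, 3, 8, 9, 10, and 11.
Neighbor pairs that are themselves tied: 7–2–3; 7–2–11; 7–3–8; 7–8–9; 7–8–11; 7–10–11. Each forms one triangle with 7, for 6 in total.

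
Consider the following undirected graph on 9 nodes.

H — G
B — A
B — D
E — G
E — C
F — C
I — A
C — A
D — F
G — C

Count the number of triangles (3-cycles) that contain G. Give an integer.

G's neighbors: C, E, and H.
Neighbor pairs that are themselves tied: G–C–E. Each forms one triangle with G, for 1 in total.

1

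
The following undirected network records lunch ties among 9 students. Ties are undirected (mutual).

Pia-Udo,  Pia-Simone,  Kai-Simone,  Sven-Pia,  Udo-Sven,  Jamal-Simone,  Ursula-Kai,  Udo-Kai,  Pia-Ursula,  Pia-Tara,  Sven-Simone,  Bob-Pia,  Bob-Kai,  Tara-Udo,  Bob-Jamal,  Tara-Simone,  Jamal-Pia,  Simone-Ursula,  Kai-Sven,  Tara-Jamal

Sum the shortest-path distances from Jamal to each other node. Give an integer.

Distances from Jamal: Bob:1, Kai:2, Pia:1, Simone:1, Sven:2, Tara:1, Udo:2, Ursula:2.
Sum = 1 + 2 + 1 + 1 + 2 + 1 + 2 + 2 = 12.

12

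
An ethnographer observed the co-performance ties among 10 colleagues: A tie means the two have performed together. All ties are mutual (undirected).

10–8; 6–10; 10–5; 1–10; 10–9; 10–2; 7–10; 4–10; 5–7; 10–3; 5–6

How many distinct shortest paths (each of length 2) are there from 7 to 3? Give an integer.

1

The shortest distance is 2, and the only length-2 path is 7–10–3. So there is exactly 1 shortest path.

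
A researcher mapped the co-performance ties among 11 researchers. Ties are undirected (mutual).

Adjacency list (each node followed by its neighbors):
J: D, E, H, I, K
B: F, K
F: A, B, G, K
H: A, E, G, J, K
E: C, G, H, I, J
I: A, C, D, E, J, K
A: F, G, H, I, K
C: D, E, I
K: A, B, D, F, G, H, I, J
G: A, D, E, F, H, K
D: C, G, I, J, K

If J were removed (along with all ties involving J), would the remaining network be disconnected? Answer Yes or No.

Even without J, every remaining node can still reach every other (the residual graph is connected), so J is not a cut vertex.

No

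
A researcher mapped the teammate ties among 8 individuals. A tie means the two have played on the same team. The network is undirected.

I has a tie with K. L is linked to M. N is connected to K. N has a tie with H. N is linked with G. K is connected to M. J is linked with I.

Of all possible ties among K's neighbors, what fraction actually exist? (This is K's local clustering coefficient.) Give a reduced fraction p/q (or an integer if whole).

0

K's neighbors: I, M, and N (k = 3).
Possible neighbor pairs: C(3,2) = 3. Edges among them: none → e = 0.
Clustering(K) = 0/3 = 0.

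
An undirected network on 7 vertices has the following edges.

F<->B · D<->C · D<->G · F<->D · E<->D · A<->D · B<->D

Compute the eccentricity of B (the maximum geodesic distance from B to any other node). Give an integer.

2

Distances from B: A:2, C:2, D:1, E:2, F:1, G:2.
The largest is 2 (to G, A, C, and E), so the eccentricity of B is 2.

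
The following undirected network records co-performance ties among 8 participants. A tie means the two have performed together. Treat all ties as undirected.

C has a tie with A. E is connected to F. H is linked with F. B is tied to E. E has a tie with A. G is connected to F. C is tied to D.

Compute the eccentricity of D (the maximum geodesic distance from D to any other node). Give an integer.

5

Distances from D: A:2, B:4, C:1, E:3, F:4, G:5, H:5.
The largest is 5 (to H and G), so the eccentricity of D is 5.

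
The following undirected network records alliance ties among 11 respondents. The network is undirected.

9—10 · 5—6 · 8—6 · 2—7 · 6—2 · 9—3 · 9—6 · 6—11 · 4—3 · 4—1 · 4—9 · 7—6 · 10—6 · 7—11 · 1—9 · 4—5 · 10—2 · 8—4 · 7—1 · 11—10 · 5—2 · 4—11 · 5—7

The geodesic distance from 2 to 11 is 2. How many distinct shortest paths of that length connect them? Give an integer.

3

The shortest distance is 2. The length-2 paths are: 2–10–11; 2–7–11; 2–6–11.
That gives 3 distinct shortest paths.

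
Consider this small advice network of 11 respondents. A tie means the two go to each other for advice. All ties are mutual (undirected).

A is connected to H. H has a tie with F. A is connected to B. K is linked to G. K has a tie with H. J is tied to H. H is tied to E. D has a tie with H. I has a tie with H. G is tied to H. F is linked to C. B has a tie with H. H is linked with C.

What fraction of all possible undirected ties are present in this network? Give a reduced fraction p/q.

There are 13 edges and 11 nodes, so the maximum possible is C(11,2) = 55.
Density = 13/55.

13/55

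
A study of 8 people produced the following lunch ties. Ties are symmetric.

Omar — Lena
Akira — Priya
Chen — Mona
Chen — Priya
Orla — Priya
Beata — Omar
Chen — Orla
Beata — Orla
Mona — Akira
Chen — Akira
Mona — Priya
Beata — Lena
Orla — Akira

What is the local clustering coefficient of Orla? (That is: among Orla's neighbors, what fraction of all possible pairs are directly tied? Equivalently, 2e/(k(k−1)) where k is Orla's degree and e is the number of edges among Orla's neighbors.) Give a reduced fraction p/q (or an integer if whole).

1/2

Orla's neighbors: Akira, Beata, Chen, and Priya (k = 4).
Possible neighbor pairs: C(4,2) = 6. Edges among them: Akira–Chen, Akira–Priya, Chen–Priya → e = 3.
Clustering(Orla) = 3/6 = 1/2.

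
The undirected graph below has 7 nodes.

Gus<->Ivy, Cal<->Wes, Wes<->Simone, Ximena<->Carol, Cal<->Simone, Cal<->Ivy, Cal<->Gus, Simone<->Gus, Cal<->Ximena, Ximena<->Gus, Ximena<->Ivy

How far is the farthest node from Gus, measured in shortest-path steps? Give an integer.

2

Distances from Gus: Cal:1, Carol:2, Ivy:1, Simone:1, Wes:2, Ximena:1.
The largest is 2 (to Carol and Wes), so the eccentricity of Gus is 2.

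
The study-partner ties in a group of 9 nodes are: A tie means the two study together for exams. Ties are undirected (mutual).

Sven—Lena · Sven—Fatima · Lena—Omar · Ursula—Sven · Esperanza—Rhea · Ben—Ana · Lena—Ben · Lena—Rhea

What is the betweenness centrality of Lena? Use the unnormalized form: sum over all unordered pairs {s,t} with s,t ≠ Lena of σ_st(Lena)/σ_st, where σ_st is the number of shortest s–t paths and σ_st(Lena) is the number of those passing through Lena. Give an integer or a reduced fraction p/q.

23

Pairs whose geodesics pass through Lena — Omar–Ursula: 1; Omar–Rhea: 1; Omar–Ana: 1; Omar–Esperanza: 1; Omar–Ben: 1; Omar–Fatima: 1; Omar–Sven: 1; Ursula–Rhea: 1; Ursula–Ana: 1; Ursula–Esperanza: 1; Ursula–Ben: 1; Rhea–Ana: 1; Rhea–Ben: 1; Rhea–Fatima: 1 … (+9 more pairs).
All other pairs contribute 0.
Summing the contributions gives betweenness(Lena) = 23.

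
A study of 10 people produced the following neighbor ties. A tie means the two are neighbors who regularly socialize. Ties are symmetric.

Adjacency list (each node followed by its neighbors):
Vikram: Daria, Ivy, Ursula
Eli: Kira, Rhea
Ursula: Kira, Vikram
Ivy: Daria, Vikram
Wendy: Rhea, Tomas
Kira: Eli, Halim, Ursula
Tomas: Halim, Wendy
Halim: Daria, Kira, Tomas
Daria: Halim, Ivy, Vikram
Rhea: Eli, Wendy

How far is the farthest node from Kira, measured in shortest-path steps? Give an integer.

3

Distances from Kira: Daria:2, Eli:1, Halim:1, Ivy:3, Rhea:2, Tomas:2, Ursula:1, Vikram:2, Wendy:3.
The largest is 3 (to Wendy and Ivy), so the eccentricity of Kira is 3.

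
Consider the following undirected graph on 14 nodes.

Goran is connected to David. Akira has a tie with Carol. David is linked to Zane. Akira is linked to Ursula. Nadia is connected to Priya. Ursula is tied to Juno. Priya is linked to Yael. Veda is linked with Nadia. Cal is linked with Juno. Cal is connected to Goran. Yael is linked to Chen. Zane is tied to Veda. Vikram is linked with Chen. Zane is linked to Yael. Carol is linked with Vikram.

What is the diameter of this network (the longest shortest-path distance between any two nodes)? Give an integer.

Eccentricity of each node (its greatest distance to any other): Akira:6, Cal:5, Carol:5, Chen:5, David:5, Goran:5, Juno:6, Nadia:7, Priya:6, Ursula:7, Veda:6, Vikram:5, Yael:5, Zane:5.
The maximum eccentricity is 7, realized for instance by the pair Nadia–Ursula via Nadia – Veda – Zane – David – Goran – Cal – Juno – Ursula. So the diameter is 7.

7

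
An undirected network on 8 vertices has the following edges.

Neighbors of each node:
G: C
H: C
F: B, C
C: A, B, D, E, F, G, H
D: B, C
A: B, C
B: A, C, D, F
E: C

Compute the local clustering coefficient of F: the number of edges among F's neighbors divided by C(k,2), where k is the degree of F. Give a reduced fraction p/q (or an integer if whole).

1

F's neighbors: B and C (k = 2).
Possible neighbor pairs: C(2,2) = 1. Edges among them: B–C → e = 1.
Clustering(F) = 1/1.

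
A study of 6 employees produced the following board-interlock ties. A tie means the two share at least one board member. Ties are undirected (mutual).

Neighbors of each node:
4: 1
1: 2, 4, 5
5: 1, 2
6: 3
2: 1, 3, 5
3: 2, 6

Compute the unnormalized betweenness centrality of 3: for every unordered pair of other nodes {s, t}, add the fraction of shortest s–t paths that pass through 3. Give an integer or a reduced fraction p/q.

4

Pairs whose geodesics pass through 3 — 2–6: 1; 1–6: 1; 4–6: 1; 6–5: 1.
All other pairs contribute 0.
Summing the contributions gives betweenness(3) = 4.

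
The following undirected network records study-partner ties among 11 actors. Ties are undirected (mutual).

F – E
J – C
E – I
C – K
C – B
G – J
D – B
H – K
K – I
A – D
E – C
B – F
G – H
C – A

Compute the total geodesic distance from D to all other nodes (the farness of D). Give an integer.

Distances from D: A:1, B:1, C:2, E:3, F:2, G:4, H:4, I:4, J:3, K:3.
Sum = 1 + 1 + 2 + 3 + 2 + 4 + 4 + 4 + 3 + 3 = 27.

27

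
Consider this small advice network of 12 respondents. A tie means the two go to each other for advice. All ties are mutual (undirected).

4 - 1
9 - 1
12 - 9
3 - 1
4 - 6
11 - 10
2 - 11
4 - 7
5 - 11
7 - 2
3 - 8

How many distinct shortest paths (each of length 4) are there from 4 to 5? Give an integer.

1

The shortest distance is 4, and the only length-4 path is 4–7–2–11–5. So there is exactly 1 shortest path.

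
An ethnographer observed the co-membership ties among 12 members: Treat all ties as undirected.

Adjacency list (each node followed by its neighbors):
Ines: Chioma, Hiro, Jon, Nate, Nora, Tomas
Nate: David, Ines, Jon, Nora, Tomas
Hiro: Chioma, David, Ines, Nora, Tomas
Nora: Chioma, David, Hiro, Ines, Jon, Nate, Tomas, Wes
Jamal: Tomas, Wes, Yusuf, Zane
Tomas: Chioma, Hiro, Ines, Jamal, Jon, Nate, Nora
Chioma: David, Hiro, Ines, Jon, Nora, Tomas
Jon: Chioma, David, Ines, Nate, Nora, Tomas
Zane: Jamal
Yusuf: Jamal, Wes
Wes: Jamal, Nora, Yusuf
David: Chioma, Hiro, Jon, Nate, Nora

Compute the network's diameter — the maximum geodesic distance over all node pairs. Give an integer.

4

Eccentricity of each node (its greatest distance to any other): Chioma:3, David:4, Hiro:3, Ines:3, Jamal:3, Jon:3, Nate:3, Nora:3, Tomas:2, Wes:2, Yusuf:3, Zane:4.
The maximum eccentricity is 4, realized for instance by the pair Zane–David via Zane – Jamal – Wes – Nora – David. So the diameter is 4.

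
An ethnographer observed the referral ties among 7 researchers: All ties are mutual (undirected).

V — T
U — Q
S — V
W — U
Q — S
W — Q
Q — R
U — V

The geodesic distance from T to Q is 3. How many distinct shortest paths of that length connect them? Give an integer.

2

The shortest distance is 3. The length-3 paths are: T–V–S–Q; T–V–U–Q.
That gives 2 distinct shortest paths.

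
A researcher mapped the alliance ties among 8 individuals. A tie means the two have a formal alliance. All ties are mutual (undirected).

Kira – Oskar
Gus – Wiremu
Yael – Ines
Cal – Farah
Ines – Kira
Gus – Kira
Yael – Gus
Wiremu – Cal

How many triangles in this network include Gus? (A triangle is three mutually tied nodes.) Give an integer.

0

Gus's neighbors are Kira, Wiremu, and Yael, but none of them are tied to each other, so no triangle contains Gus.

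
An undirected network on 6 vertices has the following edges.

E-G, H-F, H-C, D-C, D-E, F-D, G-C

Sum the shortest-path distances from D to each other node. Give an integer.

Distances from D: C:1, E:1, F:1, G:2, H:2.
Sum = 1 + 1 + 1 + 2 + 2 = 7.

7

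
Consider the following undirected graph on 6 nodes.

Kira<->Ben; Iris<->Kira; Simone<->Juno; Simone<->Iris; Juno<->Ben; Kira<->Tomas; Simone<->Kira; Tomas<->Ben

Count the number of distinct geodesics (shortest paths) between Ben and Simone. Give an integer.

The shortest distance is 2. The length-2 paths are: Ben–Kira–Simone; Ben–Juno–Simone.
That gives 2 distinct shortest paths.

2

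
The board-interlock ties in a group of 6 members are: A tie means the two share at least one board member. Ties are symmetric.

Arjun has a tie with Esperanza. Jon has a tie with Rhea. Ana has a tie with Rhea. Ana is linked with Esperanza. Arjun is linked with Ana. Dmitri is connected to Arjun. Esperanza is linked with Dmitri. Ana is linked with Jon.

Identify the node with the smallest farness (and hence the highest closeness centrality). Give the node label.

Ana

Farness (sum of distances to all others) for each node — Ana:6, Arjun:7, Dmitri:10, Esperanza:7, Jon:9, Rhea:9.
The smallest farness is 6, for Ana, so Ana has the highest closeness.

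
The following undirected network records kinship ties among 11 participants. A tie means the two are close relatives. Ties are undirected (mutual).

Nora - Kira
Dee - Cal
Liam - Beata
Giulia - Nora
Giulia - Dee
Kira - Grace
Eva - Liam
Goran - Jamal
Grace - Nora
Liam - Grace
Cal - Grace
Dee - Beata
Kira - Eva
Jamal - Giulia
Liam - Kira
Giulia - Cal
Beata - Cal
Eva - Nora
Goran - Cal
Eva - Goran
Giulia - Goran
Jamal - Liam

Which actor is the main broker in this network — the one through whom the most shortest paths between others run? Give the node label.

Unnormalized betweenness of each node: Beata:25/12, Cal:71/12, Dee:2/3, Eva:5/2, Giulia:37/6, Goran:3, Grace:3, Jamal:3/2, Kira:5/6, Liam:89/12, Nora:35/12.
Liam has the largest value, 89/12, making it the main broker — the node through which the most shortest paths run.

Liam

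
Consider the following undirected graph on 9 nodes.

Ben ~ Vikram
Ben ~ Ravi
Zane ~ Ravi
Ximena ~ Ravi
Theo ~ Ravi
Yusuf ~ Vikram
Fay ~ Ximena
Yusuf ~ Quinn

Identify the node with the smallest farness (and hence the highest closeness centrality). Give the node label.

Farness (sum of distances to all others) for each node — Ben:16, Fay:27, Quinn:31, Ravi:15, Theo:22, Vikram:19, Ximena:20, Yusuf:24, Zane:22.
The smallest farness is 15, for Ravi, so Ravi has the highest closeness.

Ravi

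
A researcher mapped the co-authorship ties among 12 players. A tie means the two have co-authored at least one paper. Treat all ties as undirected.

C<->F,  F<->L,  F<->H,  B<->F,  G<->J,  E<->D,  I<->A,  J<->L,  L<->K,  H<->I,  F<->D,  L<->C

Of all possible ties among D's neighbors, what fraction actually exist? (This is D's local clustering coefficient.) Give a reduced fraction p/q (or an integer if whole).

0

D's neighbors: E and F (k = 2).
Possible neighbor pairs: C(2,2) = 1. Edges among them: none → e = 0.
Clustering(D) = 0/1.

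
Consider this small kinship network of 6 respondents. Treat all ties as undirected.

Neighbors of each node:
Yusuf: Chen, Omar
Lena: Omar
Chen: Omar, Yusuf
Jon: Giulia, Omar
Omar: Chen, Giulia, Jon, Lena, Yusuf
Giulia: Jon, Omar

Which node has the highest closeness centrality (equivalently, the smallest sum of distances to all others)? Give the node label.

Omar

Farness (sum of distances to all others) for each node — Chen:8, Giulia:8, Jon:8, Lena:9, Omar:5, Yusuf:8.
The smallest farness is 5, for Omar, so Omar has the highest closeness.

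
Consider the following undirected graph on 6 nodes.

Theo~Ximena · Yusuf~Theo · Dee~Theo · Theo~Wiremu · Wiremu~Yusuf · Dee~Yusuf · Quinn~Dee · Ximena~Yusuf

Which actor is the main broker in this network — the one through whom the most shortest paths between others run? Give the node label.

Dee

Unnormalized betweenness of each node: Dee:4, Quinn:0, Theo:5/2, Wiremu:0, Ximena:0, Yusuf:5/2.
Dee has the largest value, 4, making it the main broker — the node through which the most shortest paths run.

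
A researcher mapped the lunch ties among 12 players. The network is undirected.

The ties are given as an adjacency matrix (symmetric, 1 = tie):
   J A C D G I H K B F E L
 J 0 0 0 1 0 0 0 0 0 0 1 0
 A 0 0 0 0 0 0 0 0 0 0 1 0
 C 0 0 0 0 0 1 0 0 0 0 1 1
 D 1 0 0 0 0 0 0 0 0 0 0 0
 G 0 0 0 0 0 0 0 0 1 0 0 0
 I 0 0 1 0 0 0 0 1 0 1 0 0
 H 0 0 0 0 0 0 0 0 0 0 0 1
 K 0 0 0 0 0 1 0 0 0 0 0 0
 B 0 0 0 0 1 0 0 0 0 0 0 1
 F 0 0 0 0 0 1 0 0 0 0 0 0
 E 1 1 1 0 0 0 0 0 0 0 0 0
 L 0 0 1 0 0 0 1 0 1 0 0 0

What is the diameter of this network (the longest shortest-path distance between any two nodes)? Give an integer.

6

Eccentricity of each node (its greatest distance to any other): A:5, B:5, C:3, D:6, E:4, F:5, G:6, H:5, I:4, J:5, K:5, L:4.
The maximum eccentricity is 6, realized for instance by the pair D–G via D – J – E – C – L – B – G. So the diameter is 6.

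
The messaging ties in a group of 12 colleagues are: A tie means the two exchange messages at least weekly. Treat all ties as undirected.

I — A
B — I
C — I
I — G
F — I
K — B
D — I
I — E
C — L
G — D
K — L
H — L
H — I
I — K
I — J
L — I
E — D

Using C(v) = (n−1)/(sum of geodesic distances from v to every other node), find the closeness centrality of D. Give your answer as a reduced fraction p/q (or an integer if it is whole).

Distances from D: A:2, B:2, C:2, E:1, F:2, G:1, H:2, I:1, J:2, K:2, L:2. Sum = 19.
n = 12, so closeness = 11/19.

11/19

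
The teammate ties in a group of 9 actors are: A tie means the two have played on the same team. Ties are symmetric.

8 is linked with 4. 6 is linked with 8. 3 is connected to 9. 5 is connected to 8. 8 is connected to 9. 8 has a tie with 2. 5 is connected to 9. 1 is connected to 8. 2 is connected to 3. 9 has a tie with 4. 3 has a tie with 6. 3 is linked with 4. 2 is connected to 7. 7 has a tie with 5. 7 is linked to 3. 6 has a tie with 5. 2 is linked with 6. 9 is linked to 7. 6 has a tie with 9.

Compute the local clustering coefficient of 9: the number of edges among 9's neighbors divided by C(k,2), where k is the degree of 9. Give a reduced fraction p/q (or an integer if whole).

9's neighbors: 3, 4, 5, 6, 7, and 8 (k = 6).
Possible neighbor pairs: C(6,2) = 15. Edges among them: 3–4, 3–6, 3–7, 4–8, 5–6, 5–7, 5–8, 6–8 → e = 8.
Clustering(9) = 8/15.

8/15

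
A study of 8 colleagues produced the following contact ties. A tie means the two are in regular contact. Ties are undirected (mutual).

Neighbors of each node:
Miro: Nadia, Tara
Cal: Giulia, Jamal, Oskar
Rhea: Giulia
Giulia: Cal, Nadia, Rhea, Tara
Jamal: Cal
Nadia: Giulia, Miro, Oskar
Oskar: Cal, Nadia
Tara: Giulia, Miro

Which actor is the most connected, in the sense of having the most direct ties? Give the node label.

Giulia

Degrees — Cal:3, Giulia:4, Jamal:1, Miro:2, Nadia:3, Oskar:2, Rhea:1, Tara:2.
The maximum is 4, attained only by Giulia.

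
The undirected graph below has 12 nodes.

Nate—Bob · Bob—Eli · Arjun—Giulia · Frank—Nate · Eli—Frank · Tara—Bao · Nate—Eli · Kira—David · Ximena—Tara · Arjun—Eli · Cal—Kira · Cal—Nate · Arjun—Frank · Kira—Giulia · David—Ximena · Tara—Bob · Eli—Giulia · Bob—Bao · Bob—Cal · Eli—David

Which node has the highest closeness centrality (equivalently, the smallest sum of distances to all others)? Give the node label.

Eli

Farness (sum of distances to all others) for each node — Arjun:23, Bao:25, Bob:17, Cal:21, David:20, Eli:16, Frank:23, Giulia:22, Kira:22, Nate:19, Tara:23, Ximena:25.
The smallest farness is 16, for Eli, so Eli has the highest closeness.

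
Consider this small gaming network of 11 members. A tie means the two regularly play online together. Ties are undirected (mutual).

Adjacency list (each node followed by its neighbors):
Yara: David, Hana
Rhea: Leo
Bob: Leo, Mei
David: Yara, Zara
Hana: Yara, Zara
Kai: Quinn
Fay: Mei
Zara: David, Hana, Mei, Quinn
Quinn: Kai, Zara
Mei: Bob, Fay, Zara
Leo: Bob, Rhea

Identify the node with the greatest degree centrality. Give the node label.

Degrees — Bob:2, David:2, Fay:1, Hana:2, Kai:1, Leo:2, Mei:3, Quinn:2, Rhea:1, Yara:2, Zara:4.
The maximum is 4, attained only by Zara.

Zara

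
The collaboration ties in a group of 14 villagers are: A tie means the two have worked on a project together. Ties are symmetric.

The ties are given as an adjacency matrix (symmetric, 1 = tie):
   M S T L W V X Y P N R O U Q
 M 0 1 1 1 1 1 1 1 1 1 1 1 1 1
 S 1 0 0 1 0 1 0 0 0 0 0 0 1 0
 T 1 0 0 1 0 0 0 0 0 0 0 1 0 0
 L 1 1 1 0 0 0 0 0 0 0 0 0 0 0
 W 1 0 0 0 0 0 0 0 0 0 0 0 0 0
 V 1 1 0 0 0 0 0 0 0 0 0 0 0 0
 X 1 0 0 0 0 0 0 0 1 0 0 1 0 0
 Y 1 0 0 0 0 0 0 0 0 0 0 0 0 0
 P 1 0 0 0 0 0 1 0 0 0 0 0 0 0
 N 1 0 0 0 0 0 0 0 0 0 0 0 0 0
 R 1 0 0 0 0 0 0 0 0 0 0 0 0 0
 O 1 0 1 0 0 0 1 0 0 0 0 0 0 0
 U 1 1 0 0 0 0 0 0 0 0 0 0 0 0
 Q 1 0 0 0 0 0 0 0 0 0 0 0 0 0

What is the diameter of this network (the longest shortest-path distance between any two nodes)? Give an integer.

Eccentricity of each node (its greatest distance to any other): L:2, M:1, N:2, O:2, P:2, Q:2, R:2, S:2, T:2, U:2, V:2, W:2, X:2, Y:2.
The maximum eccentricity is 2, realized for instance by the pair S–T via S – M – T. So the diameter is 2.

2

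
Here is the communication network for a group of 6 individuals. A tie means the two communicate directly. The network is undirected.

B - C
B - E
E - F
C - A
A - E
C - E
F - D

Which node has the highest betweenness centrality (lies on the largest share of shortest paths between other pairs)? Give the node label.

E

Unnormalized betweenness of each node: A:0, B:0, C:1/2, D:0, E:13/2, F:4.
E has the largest value, 13/2, making it the main broker — the node through which the most shortest paths run.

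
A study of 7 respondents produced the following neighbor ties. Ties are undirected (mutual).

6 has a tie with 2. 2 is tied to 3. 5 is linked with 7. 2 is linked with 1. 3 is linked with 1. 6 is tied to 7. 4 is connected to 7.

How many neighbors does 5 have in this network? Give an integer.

5 is directly tied to 7. That is 1 neighbor, so the degree of 5 is 1.

1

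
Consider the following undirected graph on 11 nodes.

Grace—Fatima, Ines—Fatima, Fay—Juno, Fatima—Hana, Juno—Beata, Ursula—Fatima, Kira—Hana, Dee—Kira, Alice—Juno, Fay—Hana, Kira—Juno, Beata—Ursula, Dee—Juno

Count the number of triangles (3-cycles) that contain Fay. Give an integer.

0

Fay's neighbors are Hana and Juno, but none of them are tied to each other, so no triangle contains Fay.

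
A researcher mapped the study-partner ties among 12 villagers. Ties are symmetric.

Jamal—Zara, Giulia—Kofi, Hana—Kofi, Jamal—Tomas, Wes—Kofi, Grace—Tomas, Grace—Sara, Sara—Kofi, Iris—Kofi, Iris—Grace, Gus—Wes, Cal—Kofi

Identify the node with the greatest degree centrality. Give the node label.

Degrees — Cal:1, Giulia:1, Grace:3, Gus:1, Hana:1, Iris:2, Jamal:2, Kofi:6, Sara:2, Tomas:2, Wes:2, Zara:1.
The maximum is 6, attained only by Kofi.

Kofi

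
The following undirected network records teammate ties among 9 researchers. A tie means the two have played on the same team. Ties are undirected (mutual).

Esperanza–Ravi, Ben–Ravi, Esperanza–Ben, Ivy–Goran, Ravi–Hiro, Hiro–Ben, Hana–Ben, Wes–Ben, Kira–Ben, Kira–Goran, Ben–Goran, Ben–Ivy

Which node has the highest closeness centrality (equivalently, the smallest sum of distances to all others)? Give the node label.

Farness (sum of distances to all others) for each node — Ben:8, Esperanza:14, Goran:13, Hana:15, Hiro:14, Ivy:14, Kira:14, Ravi:13, Wes:15.
The smallest farness is 8, for Ben, so Ben has the highest closeness.

Ben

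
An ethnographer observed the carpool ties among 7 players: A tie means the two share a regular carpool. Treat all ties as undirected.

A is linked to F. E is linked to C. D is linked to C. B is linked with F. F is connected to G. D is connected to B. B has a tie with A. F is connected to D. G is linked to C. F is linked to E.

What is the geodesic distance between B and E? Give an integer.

2

One shortest route is B – F – E, which uses 2 edges, and B and E are not directly tied, so nothing shorter exists. So d(B,E) = 2.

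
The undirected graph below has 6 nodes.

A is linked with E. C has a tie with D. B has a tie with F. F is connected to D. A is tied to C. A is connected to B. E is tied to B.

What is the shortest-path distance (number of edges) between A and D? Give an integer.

2

One shortest route is A – C – D, which uses 2 edges, and A and D are not directly tied, so nothing shorter exists. So d(A,D) = 2.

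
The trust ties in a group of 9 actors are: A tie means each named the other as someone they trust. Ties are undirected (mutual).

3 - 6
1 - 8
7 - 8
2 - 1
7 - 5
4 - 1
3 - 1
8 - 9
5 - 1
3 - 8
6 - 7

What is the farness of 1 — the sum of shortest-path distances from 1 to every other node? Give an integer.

Distances from 1: 2:1, 3:1, 4:1, 5:1, 6:2, 7:2, 8:1, 9:2.
Sum = 1 + 1 + 1 + 1 + 2 + 2 + 1 + 2 = 11.

11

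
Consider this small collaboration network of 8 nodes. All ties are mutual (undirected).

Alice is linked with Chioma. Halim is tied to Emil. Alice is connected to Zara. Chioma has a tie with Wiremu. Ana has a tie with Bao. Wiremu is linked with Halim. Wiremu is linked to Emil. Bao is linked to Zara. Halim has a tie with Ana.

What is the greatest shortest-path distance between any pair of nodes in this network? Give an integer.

Eccentricity of each node (its greatest distance to any other): Alice:3, Ana:3, Bao:3, Chioma:3, Emil:4, Halim:3, Wiremu:3, Zara:4.
The maximum eccentricity is 4, realized for instance by the pair Emil–Zara via Emil – Halim – Ana – Bao – Zara. So the diameter is 4.

4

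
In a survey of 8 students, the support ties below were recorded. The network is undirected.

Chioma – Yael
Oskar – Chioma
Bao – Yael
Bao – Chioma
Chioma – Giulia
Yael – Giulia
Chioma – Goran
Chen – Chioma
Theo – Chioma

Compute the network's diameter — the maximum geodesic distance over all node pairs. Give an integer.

Eccentricity of each node (its greatest distance to any other): Bao:2, Chen:2, Chioma:1, Giulia:2, Goran:2, Oskar:2, Theo:2, Yael:2.
The maximum eccentricity is 2, realized for instance by the pair Oskar–Theo via Oskar – Chioma – Theo. So the diameter is 2.

2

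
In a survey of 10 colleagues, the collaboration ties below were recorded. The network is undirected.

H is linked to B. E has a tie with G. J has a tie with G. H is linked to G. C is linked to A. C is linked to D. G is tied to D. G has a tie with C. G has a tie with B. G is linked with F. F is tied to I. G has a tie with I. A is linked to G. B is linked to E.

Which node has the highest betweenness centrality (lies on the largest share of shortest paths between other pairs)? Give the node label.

Unnormalized betweenness of each node: A:0, B:1/2, C:1/2, D:0, E:0, F:0, G:30, H:0, I:0, J:0.
G has the largest value, 30, making it the main broker — the node through which the most shortest paths run.

G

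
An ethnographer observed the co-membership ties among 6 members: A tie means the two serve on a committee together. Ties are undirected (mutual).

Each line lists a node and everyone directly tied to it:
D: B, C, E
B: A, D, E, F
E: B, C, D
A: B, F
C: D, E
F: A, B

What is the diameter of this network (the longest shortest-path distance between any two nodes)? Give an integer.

3

Eccentricity of each node (its greatest distance to any other): A:3, B:2, C:3, D:2, E:2, F:3.
The maximum eccentricity is 3, realized for instance by the pair A–C via A – B – E – C. So the diameter is 3.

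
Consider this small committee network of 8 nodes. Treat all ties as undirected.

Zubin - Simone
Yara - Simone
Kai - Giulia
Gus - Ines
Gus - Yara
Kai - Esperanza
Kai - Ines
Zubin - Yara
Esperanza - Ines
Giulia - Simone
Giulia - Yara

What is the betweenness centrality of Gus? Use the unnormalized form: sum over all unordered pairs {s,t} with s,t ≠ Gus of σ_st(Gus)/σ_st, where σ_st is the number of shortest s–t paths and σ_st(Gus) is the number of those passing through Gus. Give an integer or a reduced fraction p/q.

10/3

Pairs whose geodesics pass through Gus — Ines–Yara: 1; Ines–Zubin: 1; Ines–Simone: 1/2; Yara–Esperanza: 1/2; Zubin–Esperanza: 1/3.
All other pairs contribute 0.
Summing the contributions gives betweenness(Gus) = 10/3.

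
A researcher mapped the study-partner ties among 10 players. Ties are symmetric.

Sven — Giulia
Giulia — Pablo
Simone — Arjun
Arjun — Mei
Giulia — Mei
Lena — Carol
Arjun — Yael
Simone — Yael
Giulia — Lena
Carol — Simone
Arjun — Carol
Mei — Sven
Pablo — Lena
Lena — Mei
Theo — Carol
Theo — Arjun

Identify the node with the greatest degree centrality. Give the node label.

Degrees — Arjun:5, Carol:4, Giulia:4, Lena:4, Mei:4, Pablo:2, Simone:3, Sven:2, Theo:2, Yael:2.
The maximum is 5, attained only by Arjun.

Arjun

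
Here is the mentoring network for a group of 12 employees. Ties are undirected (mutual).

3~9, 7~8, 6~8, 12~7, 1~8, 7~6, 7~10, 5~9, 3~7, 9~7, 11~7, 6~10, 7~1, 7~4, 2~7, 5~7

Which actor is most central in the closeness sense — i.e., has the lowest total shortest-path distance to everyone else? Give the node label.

7

Farness (sum of distances to all others) for each node — 1:20, 2:21, 3:20, 4:21, 5:20, 6:19, 7:11, 8:19, 9:19, 10:20, 11:21, 12:21.
The smallest farness is 11, for 7, so 7 has the highest closeness.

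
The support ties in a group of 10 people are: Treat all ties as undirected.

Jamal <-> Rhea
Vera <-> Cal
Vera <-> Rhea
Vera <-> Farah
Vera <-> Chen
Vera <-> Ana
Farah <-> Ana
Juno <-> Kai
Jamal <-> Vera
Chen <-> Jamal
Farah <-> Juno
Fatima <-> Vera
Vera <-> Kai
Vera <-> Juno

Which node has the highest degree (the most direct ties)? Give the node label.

Vera

Degrees — Ana:2, Cal:1, Chen:2, Farah:3, Fatima:1, Jamal:3, Juno:3, Kai:2, Rhea:2, Vera:9.
The maximum is 9, attained only by Vera.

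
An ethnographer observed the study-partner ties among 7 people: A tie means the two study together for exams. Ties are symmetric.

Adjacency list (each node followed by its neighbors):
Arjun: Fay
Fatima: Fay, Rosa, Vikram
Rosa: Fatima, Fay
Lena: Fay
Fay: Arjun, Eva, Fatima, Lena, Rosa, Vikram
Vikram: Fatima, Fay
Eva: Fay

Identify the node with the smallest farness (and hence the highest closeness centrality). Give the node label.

Farness (sum of distances to all others) for each node — Arjun:11, Eva:11, Fatima:9, Fay:6, Lena:11, Rosa:10, Vikram:10.
The smallest farness is 6, for Fay, so Fay has the highest closeness.

Fay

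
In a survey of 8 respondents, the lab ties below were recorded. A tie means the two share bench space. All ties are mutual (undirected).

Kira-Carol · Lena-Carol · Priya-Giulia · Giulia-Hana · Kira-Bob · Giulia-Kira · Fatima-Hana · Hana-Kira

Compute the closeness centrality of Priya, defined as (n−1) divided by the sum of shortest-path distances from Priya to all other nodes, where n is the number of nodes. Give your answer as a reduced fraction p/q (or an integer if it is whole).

7/18

Distances from Priya: Bob:3, Carol:3, Fatima:3, Giulia:1, Hana:2, Kira:2, Lena:4. Sum = 18.
n = 8, so closeness = 7/18.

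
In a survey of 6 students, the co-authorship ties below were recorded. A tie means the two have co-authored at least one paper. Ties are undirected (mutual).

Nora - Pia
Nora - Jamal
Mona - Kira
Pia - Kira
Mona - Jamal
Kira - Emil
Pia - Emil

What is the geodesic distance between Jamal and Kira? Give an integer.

2

One shortest route is Jamal – Mona – Kira, which uses 2 edges, and Jamal and Kira are not directly tied, so nothing shorter exists. So d(Jamal,Kira) = 2.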